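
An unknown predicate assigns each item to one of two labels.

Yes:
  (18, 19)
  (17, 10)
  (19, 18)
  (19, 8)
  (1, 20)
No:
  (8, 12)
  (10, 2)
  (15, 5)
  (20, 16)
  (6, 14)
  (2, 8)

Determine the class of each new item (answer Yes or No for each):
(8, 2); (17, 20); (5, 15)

No, Yes, No

Comparing the two groups points to one rule — sum is odd.
(8, 2): No (8+2 = 10). (17, 20): Yes (17+20 = 37). (5, 15): No (5+15 = 20).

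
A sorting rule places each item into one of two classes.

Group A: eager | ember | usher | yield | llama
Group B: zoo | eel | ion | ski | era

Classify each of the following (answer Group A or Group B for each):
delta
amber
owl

Every 'Group A' example satisfies: length 5. None of the 'Group B' examples do.
delta: length 5, passes → Group A.
amber: length 5, passes → Group A.
owl: length 3, fails this test → Group B.

Group A, Group A, Group B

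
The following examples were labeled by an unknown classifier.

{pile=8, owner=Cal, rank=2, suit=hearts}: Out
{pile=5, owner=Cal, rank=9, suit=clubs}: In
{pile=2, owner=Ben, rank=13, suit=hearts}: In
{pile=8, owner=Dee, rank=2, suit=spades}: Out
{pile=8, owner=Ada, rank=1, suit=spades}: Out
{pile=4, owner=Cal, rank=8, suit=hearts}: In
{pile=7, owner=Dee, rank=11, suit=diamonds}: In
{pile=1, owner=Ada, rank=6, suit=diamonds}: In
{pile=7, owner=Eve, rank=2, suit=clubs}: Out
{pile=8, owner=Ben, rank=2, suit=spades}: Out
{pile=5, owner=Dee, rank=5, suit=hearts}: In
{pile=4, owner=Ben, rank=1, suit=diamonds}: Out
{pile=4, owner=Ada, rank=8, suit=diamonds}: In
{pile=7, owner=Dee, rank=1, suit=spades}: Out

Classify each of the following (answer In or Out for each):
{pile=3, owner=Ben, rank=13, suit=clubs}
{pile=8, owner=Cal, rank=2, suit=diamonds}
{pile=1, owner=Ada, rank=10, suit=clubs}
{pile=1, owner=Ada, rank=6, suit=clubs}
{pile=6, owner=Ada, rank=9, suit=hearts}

In, Out, In, In, In

The simplest hypothesis consistent with all the labels is: rank ≥ 5.
{pile=3, owner=Ben, rank=13, suit=clubs} — rank = 13, hence In. {pile=8, owner=Cal, rank=2, suit=diamonds} — rank = 2, hence Out. {pile=1, owner=Ada, rank=10, suit=clubs} — rank = 10, hence In. {pile=1, owner=Ada, rank=6, suit=clubs} — rank = 6, hence In. {pile=6, owner=Ada, rank=9, suit=hearts} — rank = 9, hence In.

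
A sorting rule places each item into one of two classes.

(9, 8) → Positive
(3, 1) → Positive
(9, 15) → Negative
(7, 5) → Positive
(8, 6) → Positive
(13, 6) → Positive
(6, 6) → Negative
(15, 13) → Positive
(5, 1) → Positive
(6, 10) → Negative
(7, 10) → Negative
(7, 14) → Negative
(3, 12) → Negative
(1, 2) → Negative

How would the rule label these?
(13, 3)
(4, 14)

The pattern is that an item is 'Positive' exactly when: first > second.
Positive: (13, 3), since 13 > 3. Negative: (4, 14), since 4 < 14.

Positive, Negative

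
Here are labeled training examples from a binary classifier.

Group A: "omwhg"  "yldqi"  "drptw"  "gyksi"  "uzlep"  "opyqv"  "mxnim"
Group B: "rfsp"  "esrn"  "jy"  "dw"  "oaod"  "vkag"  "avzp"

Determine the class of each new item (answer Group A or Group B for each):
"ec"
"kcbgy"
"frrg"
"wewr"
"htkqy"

Group B, Group A, Group B, Group B, Group A

The pattern is that an item is 'Group A' exactly when: odd length.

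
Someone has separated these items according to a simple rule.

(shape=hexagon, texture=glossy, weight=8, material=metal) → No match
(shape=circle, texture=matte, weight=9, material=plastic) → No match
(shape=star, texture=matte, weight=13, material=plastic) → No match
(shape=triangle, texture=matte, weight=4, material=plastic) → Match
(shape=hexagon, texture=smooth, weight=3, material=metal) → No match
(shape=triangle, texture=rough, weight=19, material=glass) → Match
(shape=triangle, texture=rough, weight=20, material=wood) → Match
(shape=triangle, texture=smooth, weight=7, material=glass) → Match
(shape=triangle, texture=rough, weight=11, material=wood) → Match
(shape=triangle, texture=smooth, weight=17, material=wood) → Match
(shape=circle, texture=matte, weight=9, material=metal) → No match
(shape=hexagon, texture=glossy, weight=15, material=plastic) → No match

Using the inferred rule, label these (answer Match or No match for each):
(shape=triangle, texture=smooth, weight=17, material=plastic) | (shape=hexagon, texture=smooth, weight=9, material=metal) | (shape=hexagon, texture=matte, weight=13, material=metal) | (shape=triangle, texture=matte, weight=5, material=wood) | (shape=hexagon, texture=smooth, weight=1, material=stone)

Match, No match, No match, Match, No match

A rule that fits every label: shape is triangle — true of each 'Match' example, false of each 'No match' one.
Match: (shape=triangle, texture=smooth, weight=17, material=plastic), since shape is triangle. No match: (shape=hexagon, texture=smooth, weight=9, material=metal), since shape is hexagon. No match: (shape=hexagon, texture=matte, weight=13, material=metal), since shape is hexagon. Match: (shape=triangle, texture=matte, weight=5, material=wood), since shape is triangle. No match: (shape=hexagon, texture=smooth, weight=1, material=stone), since shape is hexagon.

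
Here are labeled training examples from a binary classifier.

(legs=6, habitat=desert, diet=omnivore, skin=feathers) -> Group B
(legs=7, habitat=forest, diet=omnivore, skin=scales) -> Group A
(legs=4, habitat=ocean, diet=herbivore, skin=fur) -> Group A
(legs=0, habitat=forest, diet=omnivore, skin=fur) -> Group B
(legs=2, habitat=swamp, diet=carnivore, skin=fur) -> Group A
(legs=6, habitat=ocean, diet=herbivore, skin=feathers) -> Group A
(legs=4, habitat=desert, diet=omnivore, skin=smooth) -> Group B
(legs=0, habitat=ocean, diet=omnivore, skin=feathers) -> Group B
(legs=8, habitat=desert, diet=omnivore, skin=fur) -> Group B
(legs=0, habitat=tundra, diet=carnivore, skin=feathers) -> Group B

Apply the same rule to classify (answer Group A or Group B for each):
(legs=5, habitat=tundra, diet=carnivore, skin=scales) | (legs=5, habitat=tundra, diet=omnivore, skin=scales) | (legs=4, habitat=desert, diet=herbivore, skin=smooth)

Group A, Group A, Group B

The classifier is using: habitat is not desert AND legs ≥ 2.
(legs=5, habitat=tundra, diet=carnivore, skin=scales): habitat is tundra, legs = 5 — has this property, so Group A.
(legs=5, habitat=tundra, diet=omnivore, skin=scales): habitat is tundra, legs = 5 — has this property, so Group A.
(legs=4, habitat=desert, diet=herbivore, skin=smooth): habitat is desert, legs = 4 — does not satisfy this, so Group B.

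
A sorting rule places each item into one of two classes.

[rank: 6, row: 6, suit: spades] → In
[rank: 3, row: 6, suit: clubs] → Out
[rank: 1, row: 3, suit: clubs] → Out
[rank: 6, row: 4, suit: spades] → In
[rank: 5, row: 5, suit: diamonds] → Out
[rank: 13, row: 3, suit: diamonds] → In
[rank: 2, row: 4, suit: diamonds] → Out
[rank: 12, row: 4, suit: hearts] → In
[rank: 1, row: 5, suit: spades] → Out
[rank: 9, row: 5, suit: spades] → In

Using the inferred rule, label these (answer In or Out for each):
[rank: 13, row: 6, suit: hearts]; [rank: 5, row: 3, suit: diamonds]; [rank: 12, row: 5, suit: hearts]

The distinguishing property — rank ≥ 6 — holds for all the 'In' cases and none of the 'Out' cases.
[rank: 13, row: 6, suit: hearts]: In (rank = 13).
[rank: 5, row: 3, suit: diamonds]: Out (rank = 5).
[rank: 12, row: 5, suit: hearts]: In (rank = 12).

In, Out, In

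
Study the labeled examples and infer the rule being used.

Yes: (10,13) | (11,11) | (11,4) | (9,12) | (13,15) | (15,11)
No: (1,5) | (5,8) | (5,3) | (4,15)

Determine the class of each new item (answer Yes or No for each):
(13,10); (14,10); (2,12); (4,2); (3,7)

Yes, Yes, No, No, No

Rule: first ≥ 8. This holds for each 'Yes' example and fails for each 'No' one.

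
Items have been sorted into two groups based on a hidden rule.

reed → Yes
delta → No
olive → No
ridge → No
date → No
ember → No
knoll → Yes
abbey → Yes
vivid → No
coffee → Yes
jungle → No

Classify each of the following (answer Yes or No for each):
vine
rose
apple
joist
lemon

The simplest hypothesis consistent with all the labels is: has a double letter.

No, No, Yes, No, No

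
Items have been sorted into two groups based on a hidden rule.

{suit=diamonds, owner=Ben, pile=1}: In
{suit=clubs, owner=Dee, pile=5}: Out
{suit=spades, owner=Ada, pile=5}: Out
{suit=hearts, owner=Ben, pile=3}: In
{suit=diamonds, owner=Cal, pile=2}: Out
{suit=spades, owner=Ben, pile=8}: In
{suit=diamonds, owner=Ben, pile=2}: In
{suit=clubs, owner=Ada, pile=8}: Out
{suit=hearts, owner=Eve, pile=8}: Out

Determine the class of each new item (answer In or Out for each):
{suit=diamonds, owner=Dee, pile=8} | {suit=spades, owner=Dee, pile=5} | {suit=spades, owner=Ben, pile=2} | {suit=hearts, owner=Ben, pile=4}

Out, Out, In, In

Comparing the two groups points to one rule — owner is Ben.
{suit=diamonds, owner=Dee, pile=8}: Out (owner is Dee). {suit=spades, owner=Dee, pile=5}: Out (owner is Dee). {suit=spades, owner=Ben, pile=2}: In (owner is Ben). {suit=hearts, owner=Ben, pile=4}: In (owner is Ben).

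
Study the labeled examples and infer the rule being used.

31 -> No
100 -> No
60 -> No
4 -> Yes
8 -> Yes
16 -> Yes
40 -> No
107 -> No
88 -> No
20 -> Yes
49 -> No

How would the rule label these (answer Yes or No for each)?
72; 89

No, No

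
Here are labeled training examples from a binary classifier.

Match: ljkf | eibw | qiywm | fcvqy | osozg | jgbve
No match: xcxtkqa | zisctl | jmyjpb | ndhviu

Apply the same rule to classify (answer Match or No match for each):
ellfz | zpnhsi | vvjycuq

Rule: length ≤ 5. This holds for each 'Match' example and fails for each 'No match' one.
ellfz → length 5 → Match.
zpnhsi → length 6 → No match.
vvjycuq → length 7 → No match.

Match, No match, No match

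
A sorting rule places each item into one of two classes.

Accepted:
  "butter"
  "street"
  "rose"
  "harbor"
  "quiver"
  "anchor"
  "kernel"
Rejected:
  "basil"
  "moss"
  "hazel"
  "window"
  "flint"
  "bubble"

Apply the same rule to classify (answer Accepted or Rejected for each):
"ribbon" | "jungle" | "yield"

The classifier is using: contains 'r'.

Accepted, Rejected, Rejected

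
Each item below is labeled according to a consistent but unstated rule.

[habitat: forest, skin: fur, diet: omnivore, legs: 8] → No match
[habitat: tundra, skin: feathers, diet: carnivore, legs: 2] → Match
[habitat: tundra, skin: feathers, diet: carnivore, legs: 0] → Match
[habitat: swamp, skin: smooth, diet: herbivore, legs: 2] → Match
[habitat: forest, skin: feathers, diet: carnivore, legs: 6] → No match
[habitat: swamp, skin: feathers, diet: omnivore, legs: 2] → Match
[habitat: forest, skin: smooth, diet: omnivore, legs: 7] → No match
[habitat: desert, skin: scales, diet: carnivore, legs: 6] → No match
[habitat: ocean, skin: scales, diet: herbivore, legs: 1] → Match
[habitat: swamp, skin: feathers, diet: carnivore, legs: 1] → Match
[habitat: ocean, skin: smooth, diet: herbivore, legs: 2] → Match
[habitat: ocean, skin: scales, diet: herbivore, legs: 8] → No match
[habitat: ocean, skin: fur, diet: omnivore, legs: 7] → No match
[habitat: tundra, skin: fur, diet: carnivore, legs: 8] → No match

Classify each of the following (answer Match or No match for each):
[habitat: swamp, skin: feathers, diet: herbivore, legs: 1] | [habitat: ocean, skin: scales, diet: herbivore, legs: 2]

The distinguishing property — legs ≤ 2 — holds for all the 'Match' cases and none of the 'No match' cases.
[habitat: swamp, skin: feathers, diet: herbivore, legs: 1]: legs = 1 — matches, so Match. [habitat: ocean, skin: scales, diet: herbivore, legs: 2]: legs = 2 — matches, so Match.

Match, Match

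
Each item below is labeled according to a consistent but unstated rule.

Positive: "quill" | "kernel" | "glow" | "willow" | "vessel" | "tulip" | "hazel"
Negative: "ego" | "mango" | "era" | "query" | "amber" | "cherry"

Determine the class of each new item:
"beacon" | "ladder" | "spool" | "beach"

Negative, Positive, Positive, Negative

The simplest hypothesis consistent with all the labels is: contains 'l'.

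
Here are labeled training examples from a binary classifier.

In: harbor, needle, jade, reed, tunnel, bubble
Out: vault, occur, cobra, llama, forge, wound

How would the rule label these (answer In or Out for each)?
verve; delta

Out, Out

Comparing the two groups points to one rule — even length.
verve — length 5, hence Out. delta — length 5, hence Out.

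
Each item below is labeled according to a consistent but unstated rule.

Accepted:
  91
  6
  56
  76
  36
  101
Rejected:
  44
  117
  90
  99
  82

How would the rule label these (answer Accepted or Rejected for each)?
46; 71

Accepted, Accepted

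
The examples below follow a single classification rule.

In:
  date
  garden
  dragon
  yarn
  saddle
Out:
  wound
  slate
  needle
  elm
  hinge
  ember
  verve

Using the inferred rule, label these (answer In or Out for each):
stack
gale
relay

Out, In, Out

'In' ⟺ even length AND contains 'a'.
Out: stack, since length 5, has 'a'. In: gale, since length 4, has 'a'. Out: relay, since length 5, has 'a'.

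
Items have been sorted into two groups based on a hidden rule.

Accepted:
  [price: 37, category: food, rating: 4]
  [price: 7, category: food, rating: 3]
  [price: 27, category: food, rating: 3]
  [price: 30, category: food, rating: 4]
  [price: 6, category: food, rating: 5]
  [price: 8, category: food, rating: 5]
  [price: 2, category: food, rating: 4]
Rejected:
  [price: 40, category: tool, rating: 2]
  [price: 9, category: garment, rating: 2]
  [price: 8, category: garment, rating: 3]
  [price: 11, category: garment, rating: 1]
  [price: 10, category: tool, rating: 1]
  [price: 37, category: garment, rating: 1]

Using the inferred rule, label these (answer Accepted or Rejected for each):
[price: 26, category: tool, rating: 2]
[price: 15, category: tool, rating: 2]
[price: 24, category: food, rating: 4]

Rejected, Rejected, Accepted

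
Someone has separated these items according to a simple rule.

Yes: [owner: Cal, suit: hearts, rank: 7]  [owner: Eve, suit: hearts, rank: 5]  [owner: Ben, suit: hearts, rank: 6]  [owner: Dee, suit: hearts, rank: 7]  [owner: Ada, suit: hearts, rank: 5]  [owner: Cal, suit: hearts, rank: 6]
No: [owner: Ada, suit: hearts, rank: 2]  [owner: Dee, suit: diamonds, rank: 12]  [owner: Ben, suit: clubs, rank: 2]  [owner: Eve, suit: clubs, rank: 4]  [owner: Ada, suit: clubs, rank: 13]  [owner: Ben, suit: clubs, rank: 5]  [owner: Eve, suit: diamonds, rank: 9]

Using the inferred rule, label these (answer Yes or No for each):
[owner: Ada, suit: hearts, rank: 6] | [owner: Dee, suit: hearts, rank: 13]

The distinguishing property — suit is hearts AND rank ≥ 4 — holds for all the 'Yes' cases and none of the 'No' cases.
[owner: Ada, suit: hearts, rank: 6]: suit is hearts, rank = 6, matches → Yes. [owner: Dee, suit: hearts, rank: 13]: suit is hearts, rank = 13, matches → Yes.

Yes, Yes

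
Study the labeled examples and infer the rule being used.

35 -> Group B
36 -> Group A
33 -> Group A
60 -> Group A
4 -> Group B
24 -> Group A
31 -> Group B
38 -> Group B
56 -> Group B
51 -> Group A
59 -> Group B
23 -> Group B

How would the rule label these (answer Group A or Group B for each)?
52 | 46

Group B, Group B

Every 'Group A' example satisfies: multiple of 3. None of the 'Group B' examples do.
52 → 52 = 3·17 + 1 → Group B. 46 → 46 = 3·15 + 1 → Group B.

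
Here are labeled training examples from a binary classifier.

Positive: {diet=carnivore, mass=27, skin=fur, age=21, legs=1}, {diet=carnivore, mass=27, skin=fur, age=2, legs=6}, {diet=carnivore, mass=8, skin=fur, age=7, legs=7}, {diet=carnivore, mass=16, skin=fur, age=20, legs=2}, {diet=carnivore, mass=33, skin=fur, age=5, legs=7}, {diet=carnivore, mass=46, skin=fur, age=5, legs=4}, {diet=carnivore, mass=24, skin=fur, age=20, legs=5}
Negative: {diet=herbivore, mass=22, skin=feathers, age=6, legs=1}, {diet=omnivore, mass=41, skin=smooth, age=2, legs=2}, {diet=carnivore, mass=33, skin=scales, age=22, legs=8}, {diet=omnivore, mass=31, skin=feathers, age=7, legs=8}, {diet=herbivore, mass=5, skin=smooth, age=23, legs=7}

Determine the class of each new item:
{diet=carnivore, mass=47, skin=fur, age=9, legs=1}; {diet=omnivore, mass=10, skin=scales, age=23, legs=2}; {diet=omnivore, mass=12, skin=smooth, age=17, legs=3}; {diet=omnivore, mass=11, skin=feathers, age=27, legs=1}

Positive, Negative, Negative, Negative

All 'Positive' examples share one property — skin is fur — and every 'Negative' example lacks it.
{diet=carnivore, mass=47, skin=fur, age=9, legs=1} → skin is fur → Positive.
{diet=omnivore, mass=10, skin=scales, age=23, legs=2} → skin is scales → Negative.
{diet=omnivore, mass=12, skin=smooth, age=17, legs=3} → skin is smooth → Negative.
{diet=omnivore, mass=11, skin=feathers, age=27, legs=1} → skin is feathers → Negative.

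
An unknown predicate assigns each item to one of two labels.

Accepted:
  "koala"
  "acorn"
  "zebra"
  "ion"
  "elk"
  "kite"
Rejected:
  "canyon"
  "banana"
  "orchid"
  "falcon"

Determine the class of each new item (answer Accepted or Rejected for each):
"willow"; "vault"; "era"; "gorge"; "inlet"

Rejected, Accepted, Accepted, Accepted, Accepted

The common property of the 'Accepted' items is: length ≤ 5. No 'Rejected' item has it.
Rejected: "willow", since length 6.
Accepted: "vault", since length 5.
Accepted: "era", since length 3.
Accepted: "gorge", since length 5.
Accepted: "inlet", since length 5.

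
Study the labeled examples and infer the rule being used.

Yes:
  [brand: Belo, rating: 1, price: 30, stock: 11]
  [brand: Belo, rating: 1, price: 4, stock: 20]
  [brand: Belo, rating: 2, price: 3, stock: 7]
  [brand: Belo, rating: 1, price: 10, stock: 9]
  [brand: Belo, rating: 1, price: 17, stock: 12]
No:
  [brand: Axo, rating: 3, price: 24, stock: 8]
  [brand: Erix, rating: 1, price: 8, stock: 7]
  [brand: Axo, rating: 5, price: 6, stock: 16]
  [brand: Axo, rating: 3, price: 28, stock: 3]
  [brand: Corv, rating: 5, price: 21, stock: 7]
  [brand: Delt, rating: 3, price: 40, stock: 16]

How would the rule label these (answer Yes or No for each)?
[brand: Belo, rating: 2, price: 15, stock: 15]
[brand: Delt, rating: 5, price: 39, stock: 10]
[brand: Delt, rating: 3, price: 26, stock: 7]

Yes, No, No

The pattern is that an item is 'Yes' exactly when: brand is Belo.
[brand: Belo, rating: 2, price: 15, stock: 15]: brand is Belo — passes, so Yes.
[brand: Delt, rating: 5, price: 39, stock: 10]: brand is Delt — does not fit, so No.
[brand: Delt, rating: 3, price: 26, stock: 7]: brand is Delt — does not fit, so No.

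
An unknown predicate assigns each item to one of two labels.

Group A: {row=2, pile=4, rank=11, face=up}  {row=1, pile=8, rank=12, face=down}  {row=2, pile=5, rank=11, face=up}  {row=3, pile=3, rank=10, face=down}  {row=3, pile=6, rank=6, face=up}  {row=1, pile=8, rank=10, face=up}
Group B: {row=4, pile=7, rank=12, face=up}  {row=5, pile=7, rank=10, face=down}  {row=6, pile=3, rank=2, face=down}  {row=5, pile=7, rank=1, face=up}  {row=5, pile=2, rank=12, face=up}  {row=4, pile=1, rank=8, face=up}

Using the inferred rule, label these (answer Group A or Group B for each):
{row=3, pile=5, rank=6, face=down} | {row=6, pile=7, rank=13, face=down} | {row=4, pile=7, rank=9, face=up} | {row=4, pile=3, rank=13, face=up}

One predicate separates the groups cleanly: row ≤ 3.

Group A, Group B, Group B, Group B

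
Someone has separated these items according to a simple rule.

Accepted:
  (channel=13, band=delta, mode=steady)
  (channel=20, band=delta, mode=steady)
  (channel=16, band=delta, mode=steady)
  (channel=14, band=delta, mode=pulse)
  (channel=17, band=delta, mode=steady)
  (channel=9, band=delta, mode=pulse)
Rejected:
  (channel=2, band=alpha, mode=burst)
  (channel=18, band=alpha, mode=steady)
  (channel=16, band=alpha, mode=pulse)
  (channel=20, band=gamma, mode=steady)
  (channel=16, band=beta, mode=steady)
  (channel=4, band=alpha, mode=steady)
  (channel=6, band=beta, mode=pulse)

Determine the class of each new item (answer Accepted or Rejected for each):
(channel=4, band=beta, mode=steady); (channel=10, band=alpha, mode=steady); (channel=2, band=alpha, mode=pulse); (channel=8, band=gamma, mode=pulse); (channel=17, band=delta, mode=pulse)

Rejected, Rejected, Rejected, Rejected, Accepted

Checking candidate rules against both groups, what survives is: band is delta.
(channel=4, band=beta, mode=steady): Rejected (band is beta). (channel=10, band=alpha, mode=steady): Rejected (band is alpha). (channel=2, band=alpha, mode=pulse): Rejected (band is alpha). (channel=8, band=gamma, mode=pulse): Rejected (band is gamma). (channel=17, band=delta, mode=pulse): Accepted (band is delta).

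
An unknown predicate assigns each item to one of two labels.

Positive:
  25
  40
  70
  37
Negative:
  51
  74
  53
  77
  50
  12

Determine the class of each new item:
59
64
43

The classifier is using: ≡ 1 (mod 3).
Negative: 59, since 59 mod 3 = 2. Positive: 64, since 64 mod 3 = 1. Positive: 43, since 43 mod 3 = 1.

Negative, Positive, Positive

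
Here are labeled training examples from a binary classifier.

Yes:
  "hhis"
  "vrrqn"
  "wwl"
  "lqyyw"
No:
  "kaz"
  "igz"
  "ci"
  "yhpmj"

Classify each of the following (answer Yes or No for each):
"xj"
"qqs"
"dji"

The distinguishing property — has a double letter — holds for all the 'Yes' cases and none of the 'No' cases.
"xj": No (no doubled letter). "qqs": Yes ('qq' doubled). "dji": No (no doubled letter).

No, Yes, No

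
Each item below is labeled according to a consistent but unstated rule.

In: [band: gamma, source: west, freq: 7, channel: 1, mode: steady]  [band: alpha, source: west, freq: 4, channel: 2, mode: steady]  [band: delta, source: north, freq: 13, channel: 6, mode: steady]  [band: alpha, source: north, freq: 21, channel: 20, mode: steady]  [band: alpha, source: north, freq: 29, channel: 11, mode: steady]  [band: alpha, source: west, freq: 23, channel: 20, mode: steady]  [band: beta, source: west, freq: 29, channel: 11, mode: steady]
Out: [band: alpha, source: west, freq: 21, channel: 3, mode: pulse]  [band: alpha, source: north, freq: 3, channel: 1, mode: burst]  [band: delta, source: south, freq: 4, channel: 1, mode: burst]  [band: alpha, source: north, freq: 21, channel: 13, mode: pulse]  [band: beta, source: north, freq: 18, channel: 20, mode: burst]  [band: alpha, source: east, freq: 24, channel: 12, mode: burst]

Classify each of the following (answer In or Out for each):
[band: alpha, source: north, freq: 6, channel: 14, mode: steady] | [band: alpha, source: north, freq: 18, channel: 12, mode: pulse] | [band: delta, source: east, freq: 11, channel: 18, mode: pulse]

One predicate separates the groups cleanly: mode is steady.
In: [band: alpha, source: north, freq: 6, channel: 14, mode: steady], since mode is steady. Out: [band: alpha, source: north, freq: 18, channel: 12, mode: pulse], since mode is pulse. Out: [band: delta, source: east, freq: 11, channel: 18, mode: pulse], since mode is pulse.

In, Out, Out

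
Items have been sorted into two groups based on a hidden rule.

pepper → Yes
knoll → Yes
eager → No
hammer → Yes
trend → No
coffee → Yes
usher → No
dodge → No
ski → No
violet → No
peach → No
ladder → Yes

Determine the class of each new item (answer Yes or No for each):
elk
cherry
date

No, Yes, No

The simplest hypothesis consistent with all the labels is: has a double letter.
elk — no doubled letter, hence No.
cherry — 'rr' doubled, hence Yes.
date — no doubled letter, hence No.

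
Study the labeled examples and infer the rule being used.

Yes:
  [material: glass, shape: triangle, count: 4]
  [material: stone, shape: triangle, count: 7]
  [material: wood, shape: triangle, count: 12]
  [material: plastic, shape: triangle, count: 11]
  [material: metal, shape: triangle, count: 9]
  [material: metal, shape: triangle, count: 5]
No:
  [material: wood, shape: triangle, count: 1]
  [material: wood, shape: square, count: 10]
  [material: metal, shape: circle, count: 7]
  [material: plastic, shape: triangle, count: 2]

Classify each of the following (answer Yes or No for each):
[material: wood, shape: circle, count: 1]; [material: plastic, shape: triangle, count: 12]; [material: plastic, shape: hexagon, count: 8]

Every 'Yes' example satisfies: shape is triangle AND count ≥ 4. None of the 'No' examples do.
[material: wood, shape: circle, count: 1] → shape is circle, count = 1 → No.
[material: plastic, shape: triangle, count: 12] → shape is triangle, count = 12 → Yes.
[material: plastic, shape: hexagon, count: 8] → shape is hexagon, count = 8 → No.

No, Yes, No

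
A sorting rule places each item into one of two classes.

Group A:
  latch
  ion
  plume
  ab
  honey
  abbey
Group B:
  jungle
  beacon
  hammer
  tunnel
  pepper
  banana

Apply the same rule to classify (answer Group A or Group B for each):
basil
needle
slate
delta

Group A, Group B, Group A, Group A

A rule that fits every label: length ≤ 5 — true of each 'Group A' example, false of each 'Group B' one.
basil → length 5 → Group A. needle → length 6 → Group B. slate → length 5 → Group A. delta → length 5 → Group A.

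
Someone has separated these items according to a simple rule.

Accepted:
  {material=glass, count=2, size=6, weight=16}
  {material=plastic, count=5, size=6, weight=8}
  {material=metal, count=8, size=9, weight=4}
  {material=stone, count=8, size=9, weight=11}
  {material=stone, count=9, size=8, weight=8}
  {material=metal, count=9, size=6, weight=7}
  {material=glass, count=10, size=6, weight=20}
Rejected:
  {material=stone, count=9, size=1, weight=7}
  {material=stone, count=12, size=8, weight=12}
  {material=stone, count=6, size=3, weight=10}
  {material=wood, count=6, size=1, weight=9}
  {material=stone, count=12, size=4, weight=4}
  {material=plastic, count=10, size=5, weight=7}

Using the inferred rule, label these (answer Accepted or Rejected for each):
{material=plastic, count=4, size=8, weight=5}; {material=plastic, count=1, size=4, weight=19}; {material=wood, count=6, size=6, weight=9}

Accepted, Rejected, Accepted

'Accepted' ⟺ count ≤ 10 AND size ≥ 6.
{material=plastic, count=4, size=8, weight=5}: count = 4, size = 8 — meets the rule, so Accepted.
{material=plastic, count=1, size=4, weight=19}: count = 1, size = 4 — fails this test, so Rejected.
{material=wood, count=6, size=6, weight=9}: count = 6, size = 6 — meets the rule, so Accepted.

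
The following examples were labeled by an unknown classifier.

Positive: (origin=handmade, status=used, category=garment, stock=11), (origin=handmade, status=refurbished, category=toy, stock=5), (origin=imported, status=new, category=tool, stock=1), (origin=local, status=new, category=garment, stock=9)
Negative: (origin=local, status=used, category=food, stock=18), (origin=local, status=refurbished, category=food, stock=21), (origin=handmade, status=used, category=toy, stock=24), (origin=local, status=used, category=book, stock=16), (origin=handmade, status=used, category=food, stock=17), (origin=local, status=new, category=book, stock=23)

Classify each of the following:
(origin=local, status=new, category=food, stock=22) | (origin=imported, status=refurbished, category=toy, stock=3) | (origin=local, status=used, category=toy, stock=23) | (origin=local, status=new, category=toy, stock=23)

The pattern is that an item is 'Positive' exactly when: stock ≤ 11.
(origin=local, status=new, category=food, stock=22): stock = 22, lacks this property → Negative.
(origin=imported, status=refurbished, category=toy, stock=3): stock = 3, passes → Positive.
(origin=local, status=used, category=toy, stock=23): stock = 23, lacks this property → Negative.
(origin=local, status=new, category=toy, stock=23): stock = 23, lacks this property → Negative.

Negative, Positive, Negative, Negative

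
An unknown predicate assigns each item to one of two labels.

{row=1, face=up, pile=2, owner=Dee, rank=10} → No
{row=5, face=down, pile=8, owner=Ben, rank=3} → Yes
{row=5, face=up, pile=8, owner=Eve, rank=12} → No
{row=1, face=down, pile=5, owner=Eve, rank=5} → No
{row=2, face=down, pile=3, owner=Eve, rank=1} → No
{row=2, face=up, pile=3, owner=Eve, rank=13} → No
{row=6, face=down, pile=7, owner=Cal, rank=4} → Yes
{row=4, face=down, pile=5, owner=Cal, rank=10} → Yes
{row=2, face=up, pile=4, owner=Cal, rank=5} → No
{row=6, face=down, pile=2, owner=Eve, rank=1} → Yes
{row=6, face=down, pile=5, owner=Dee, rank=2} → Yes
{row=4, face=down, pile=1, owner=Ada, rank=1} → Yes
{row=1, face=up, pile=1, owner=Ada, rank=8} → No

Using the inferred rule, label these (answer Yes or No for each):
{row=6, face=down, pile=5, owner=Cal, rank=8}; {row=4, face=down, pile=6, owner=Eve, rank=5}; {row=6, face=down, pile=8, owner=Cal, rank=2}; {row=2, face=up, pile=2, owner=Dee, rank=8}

Yes, Yes, Yes, No

Rule: face is down AND row ≥ 4. This holds for each 'Yes' example and fails for each 'No' one.
{row=6, face=down, pile=5, owner=Cal, rank=8}: face is down, row = 6, qualifies → Yes. {row=4, face=down, pile=6, owner=Eve, rank=5}: face is down, row = 4, qualifies → Yes. {row=6, face=down, pile=8, owner=Cal, rank=2}: face is down, row = 6, qualifies → Yes. {row=2, face=up, pile=2, owner=Dee, rank=8}: face is up, row = 2, fails this test → No.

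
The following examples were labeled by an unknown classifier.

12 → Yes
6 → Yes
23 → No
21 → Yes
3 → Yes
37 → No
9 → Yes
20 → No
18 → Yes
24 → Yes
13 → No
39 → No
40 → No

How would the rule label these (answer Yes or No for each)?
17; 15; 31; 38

No, Yes, No, No

The simplest hypothesis consistent with all the labels is: multiple of 3 AND at most 24.
17: 17 = 3·5 + 2, 17 ≤ 24 — does not pass, so No.
15: 15 = 3·5, 15 ≤ 24 — qualifies, so Yes.
31: 31 = 3·10 + 1, 31 > 24 — does not pass, so No.
38: 38 = 3·12 + 2, 38 > 24 — does not pass, so No.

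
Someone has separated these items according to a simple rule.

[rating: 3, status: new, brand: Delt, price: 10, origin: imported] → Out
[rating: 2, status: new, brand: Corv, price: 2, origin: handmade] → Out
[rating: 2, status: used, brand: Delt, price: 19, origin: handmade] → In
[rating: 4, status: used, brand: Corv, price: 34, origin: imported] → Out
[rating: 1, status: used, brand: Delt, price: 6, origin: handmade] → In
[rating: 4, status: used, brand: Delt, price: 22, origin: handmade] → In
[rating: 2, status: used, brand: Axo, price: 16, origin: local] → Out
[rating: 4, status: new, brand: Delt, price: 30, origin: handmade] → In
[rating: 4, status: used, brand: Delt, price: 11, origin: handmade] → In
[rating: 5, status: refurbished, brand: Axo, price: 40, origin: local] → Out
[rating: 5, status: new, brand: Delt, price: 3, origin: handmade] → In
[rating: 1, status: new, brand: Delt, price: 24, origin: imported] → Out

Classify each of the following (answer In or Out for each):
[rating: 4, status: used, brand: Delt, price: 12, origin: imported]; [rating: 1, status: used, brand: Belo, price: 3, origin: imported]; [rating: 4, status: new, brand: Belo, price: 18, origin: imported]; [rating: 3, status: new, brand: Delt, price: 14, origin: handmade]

Out, Out, Out, In

Rule: brand is Delt AND origin is handmade. This holds for each 'In' example and fails for each 'Out' one.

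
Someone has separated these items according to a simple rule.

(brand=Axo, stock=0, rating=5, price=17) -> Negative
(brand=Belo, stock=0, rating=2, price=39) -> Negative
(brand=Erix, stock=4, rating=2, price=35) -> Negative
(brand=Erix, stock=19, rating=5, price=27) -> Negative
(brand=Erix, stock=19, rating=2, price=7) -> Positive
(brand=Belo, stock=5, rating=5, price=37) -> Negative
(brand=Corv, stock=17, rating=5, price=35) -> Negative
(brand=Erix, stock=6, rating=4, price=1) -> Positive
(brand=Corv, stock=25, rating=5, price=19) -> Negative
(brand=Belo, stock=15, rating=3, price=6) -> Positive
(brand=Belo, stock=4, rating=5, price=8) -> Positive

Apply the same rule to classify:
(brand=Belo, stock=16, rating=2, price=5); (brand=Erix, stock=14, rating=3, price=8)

Positive, Positive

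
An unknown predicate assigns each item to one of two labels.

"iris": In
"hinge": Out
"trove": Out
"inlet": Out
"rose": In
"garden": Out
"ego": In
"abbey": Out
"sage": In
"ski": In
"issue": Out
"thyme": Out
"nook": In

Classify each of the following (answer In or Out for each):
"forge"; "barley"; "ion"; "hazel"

Out, Out, In, Out

The classifier is using: length ≤ 4.
"forge" — length 5, hence Out.
"barley" — length 6, hence Out.
"ion" — length 3, hence In.
"hazel" — length 5, hence Out.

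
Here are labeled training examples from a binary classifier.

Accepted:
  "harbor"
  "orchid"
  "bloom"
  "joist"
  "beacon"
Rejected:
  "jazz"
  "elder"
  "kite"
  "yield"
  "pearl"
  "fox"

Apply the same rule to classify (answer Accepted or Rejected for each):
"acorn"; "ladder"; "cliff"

Accepted, Rejected, Rejected

The common property of the 'Accepted' items is: length ≥ 4 AND contains 'o'. No 'Rejected' item has it.
"acorn": length 5, has 'o' — has this property, so Accepted. "ladder": length 6, no 'o' — does not fit, so Rejected. "cliff": length 5, no 'o' — does not fit, so Rejected.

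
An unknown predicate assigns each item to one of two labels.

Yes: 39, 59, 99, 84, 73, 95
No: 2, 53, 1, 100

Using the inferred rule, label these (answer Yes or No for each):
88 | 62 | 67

Yes, No, Yes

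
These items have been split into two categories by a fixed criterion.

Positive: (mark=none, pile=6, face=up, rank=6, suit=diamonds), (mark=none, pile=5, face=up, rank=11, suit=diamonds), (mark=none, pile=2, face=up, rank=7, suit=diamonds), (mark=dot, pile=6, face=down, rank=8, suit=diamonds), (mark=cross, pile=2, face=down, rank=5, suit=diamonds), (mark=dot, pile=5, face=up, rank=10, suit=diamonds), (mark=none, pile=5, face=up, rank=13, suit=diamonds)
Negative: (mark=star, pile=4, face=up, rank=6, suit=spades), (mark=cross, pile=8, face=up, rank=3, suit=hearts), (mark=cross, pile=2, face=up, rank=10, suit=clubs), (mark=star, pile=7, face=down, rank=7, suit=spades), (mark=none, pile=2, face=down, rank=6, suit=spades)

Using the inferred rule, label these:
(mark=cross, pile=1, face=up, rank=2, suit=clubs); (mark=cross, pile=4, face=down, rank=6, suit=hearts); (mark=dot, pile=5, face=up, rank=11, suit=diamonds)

The common property of the 'Positive' items is: suit is diamonds. No 'Negative' item has it.
(mark=cross, pile=1, face=up, rank=2, suit=clubs): Negative (suit is clubs). (mark=cross, pile=4, face=down, rank=6, suit=hearts): Negative (suit is hearts). (mark=dot, pile=5, face=up, rank=11, suit=diamonds): Positive (suit is diamonds).

Negative, Negative, Positive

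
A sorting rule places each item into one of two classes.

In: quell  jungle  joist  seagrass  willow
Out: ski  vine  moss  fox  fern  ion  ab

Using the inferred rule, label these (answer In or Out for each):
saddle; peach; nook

The pattern is that an item is 'In' exactly when: length ≥ 5.

In, In, Out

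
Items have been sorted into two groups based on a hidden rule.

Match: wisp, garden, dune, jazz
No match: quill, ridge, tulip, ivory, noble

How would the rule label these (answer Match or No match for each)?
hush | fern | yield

Match, Match, No match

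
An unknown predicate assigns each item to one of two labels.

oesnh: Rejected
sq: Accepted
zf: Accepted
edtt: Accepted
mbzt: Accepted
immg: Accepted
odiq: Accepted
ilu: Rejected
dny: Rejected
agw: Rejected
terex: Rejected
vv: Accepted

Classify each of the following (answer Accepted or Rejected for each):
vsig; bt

Accepted, Accepted

Checking candidate rules against both groups, what survives is: even length.
vsig: length 4, checks out → Accepted. bt: length 2, checks out → Accepted.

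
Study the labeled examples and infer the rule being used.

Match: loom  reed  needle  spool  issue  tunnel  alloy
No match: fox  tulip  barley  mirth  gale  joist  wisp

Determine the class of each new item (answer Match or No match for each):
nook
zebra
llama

The simplest hypothesis consistent with all the labels is: has a double letter.
Match: nook, since 'oo' doubled. No match: zebra, since no doubled letter. Match: llama, since 'll' doubled.

Match, No match, Match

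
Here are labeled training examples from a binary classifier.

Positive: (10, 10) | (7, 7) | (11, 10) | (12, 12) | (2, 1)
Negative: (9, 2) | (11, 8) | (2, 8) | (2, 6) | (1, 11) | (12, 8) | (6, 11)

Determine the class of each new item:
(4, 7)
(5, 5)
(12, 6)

Negative, Positive, Negative

The common property of the 'Positive' items is: |first − second| ≤ 1. No 'Negative' item has it.
(4, 7) → |4−7| = 3 → Negative.
(5, 5) → |5−5| = 0 → Positive.
(12, 6) → |12−6| = 6 → Negative.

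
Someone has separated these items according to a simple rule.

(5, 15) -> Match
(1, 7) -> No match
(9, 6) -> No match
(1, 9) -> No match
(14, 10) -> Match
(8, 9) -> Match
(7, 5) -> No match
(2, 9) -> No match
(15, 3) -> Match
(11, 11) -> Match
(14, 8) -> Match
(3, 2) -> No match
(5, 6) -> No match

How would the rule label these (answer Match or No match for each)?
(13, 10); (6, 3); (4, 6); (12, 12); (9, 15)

One predicate separates the groups cleanly: sum ≥ 17.
Match: (13, 10), since 13+10 = 23. No match: (6, 3), since 6+3 = 9. No match: (4, 6), since 4+6 = 10. Match: (12, 12), since 12+12 = 24. Match: (9, 15), since 9+15 = 24.

Match, No match, No match, Match, Match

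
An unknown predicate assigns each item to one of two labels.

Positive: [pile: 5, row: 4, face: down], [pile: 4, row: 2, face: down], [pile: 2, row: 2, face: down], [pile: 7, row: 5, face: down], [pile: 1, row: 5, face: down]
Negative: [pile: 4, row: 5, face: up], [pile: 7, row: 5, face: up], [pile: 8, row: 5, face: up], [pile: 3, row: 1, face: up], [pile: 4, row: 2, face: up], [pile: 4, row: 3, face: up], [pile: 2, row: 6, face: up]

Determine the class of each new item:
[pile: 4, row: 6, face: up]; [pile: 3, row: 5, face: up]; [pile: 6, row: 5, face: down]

Every 'Positive' example satisfies: face is down. None of the 'Negative' examples do.

Negative, Negative, Positive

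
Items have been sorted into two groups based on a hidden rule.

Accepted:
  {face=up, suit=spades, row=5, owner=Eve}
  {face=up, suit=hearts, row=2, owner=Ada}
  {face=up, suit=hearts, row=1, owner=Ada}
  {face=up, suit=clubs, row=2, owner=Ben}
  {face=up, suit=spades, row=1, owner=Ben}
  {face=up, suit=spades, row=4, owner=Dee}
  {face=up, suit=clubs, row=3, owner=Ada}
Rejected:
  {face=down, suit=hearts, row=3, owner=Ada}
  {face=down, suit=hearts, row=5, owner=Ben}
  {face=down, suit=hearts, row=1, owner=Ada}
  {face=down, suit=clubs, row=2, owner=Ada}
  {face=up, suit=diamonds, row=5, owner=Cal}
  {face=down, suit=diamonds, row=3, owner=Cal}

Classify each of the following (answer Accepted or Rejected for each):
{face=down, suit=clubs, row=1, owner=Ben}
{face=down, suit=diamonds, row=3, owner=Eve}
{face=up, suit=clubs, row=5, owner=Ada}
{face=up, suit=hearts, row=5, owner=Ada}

Rejected, Rejected, Accepted, Accepted

All 'Accepted' examples share one property — face is up AND owner is not Cal — and every 'Rejected' example lacks it.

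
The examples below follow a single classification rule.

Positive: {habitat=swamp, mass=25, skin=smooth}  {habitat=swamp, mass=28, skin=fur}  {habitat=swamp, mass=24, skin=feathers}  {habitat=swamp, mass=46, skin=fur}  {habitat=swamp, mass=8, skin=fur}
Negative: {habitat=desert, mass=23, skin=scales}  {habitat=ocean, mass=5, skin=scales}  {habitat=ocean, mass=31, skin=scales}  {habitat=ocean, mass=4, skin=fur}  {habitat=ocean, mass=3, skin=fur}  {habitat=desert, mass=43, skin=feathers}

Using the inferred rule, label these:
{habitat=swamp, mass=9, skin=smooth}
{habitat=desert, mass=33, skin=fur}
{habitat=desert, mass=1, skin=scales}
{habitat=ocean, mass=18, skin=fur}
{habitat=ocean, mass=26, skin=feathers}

Positive, Negative, Negative, Negative, Negative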